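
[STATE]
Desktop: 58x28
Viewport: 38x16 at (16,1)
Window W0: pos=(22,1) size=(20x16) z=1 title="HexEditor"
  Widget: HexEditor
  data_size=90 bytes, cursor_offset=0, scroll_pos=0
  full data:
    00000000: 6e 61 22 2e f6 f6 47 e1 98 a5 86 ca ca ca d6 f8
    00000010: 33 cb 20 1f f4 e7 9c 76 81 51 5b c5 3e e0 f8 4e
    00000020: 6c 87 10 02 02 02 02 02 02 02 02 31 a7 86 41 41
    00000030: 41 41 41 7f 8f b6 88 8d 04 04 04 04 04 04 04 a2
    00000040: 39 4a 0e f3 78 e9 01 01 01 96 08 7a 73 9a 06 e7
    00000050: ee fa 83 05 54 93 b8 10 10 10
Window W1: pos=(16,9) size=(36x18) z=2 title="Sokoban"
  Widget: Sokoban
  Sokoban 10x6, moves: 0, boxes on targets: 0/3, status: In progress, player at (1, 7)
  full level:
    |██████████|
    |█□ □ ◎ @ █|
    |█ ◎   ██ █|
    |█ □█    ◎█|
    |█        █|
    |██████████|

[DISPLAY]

      ┏━━━━━━━━━━━━━━━━━━┓            
      ┃ HexEditor        ┃            
      ┠──────────────────┨            
      ┃00000000  6E 61 22┃            
      ┃00000010  33 cb 20┃            
      ┃00000020  6c 87 10┃            
      ┃00000030  41 41 41┃            
      ┃00000040  39 4a 0e┃            
┏━━━━━━━━━━━━━━━━━━━━━━━━━━━━━━━━━━┓  
┃ Sokoban                          ┃  
┠──────────────────────────────────┨  
┃██████████                        ┃  
┃█□ □ ◎ @ █                        ┃  
┃█ ◎   ██ █                        ┃  
┃█ □█    ◎█                        ┃  
┃█        █                        ┃  


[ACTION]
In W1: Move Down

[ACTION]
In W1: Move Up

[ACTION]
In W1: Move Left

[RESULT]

      ┏━━━━━━━━━━━━━━━━━━┓            
      ┃ HexEditor        ┃            
      ┠──────────────────┨            
      ┃00000000  6E 61 22┃            
      ┃00000010  33 cb 20┃            
      ┃00000020  6c 87 10┃            
      ┃00000030  41 41 41┃            
      ┃00000040  39 4a 0e┃            
┏━━━━━━━━━━━━━━━━━━━━━━━━━━━━━━━━━━┓  
┃ Sokoban                          ┃  
┠──────────────────────────────────┨  
┃██████████                        ┃  
┃█□ □ ◎@  █                        ┃  
┃█ ◎   ██ █                        ┃  
┃█ □█    ◎█                        ┃  
┃█        █                        ┃  


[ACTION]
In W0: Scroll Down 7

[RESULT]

      ┏━━━━━━━━━━━━━━━━━━┓            
      ┃ HexEditor        ┃            
      ┠──────────────────┨            
      ┃00000050  ee fa 83┃            
      ┃                  ┃            
      ┃                  ┃            
      ┃                  ┃            
      ┃                  ┃            
┏━━━━━━━━━━━━━━━━━━━━━━━━━━━━━━━━━━┓  
┃ Sokoban                          ┃  
┠──────────────────────────────────┨  
┃██████████                        ┃  
┃█□ □ ◎@  █                        ┃  
┃█ ◎   ██ █                        ┃  
┃█ □█    ◎█                        ┃  
┃█        █                        ┃  


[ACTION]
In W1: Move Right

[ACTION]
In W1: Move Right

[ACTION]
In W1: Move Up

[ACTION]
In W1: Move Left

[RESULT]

      ┏━━━━━━━━━━━━━━━━━━┓            
      ┃ HexEditor        ┃            
      ┠──────────────────┨            
      ┃00000050  ee fa 83┃            
      ┃                  ┃            
      ┃                  ┃            
      ┃                  ┃            
      ┃                  ┃            
┏━━━━━━━━━━━━━━━━━━━━━━━━━━━━━━━━━━┓  
┃ Sokoban                          ┃  
┠──────────────────────────────────┨  
┃██████████                        ┃  
┃█□ □ ◎ @ █                        ┃  
┃█ ◎   ██ █                        ┃  
┃█ □█    ◎█                        ┃  
┃█        █                        ┃  


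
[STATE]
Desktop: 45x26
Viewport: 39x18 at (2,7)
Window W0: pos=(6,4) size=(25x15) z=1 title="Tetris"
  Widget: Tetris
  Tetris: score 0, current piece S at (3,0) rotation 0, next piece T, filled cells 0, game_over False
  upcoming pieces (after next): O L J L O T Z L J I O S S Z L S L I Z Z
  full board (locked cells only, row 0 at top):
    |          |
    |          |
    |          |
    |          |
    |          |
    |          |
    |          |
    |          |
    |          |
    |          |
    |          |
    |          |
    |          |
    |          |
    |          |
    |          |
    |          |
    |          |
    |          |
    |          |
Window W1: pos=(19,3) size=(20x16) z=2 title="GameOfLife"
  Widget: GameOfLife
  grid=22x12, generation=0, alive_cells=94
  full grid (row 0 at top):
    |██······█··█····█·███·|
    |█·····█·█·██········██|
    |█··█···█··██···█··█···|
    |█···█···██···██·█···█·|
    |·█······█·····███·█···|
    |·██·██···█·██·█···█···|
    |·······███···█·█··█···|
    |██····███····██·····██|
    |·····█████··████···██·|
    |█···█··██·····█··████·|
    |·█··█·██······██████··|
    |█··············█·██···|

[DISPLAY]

    ┃          │N┃······█··█····█·██┃  
    ┃          │ ┃····█·█·██········┃  
    ┃          │▒┃·█···█··██···█··█·┃  
    ┃          │ ┃··█···██···██·█···┃  
    ┃          │ ┃······█·····███·█·┃  
    ┃          │ ┃█·██···█·██·█···█·┃  
    ┃          │S┃·····███···█·█··█·┃  
    ┃          │0┃····███····██·····┃  
    ┃          │ ┃···█████··████···█┃  
    ┃          │ ┃··█··██·····█··███┃  
    ┃          │ ┃··█·██······██████┃  
    ┗━━━━━━━━━━━━┗━━━━━━━━━━━━━━━━━━┛  
                                       
                                       
                                       
                                       
                                       
                                       


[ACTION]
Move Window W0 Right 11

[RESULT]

               ┃ ┃······█··█····█·██┃  
               ┃ ┃····█·█·██········┃  
               ┃ ┃·█···█··██···█··█·┃  
               ┃ ┃··█···██···██·█···┃  
               ┃ ┃······█·····███·█·┃  
               ┃ ┃█·██···█·██·█···█·┃  
               ┃ ┃·····███···█·█··█·┃  
               ┃ ┃····███····██·····┃  
               ┃ ┃···█████··████···█┃  
               ┃ ┃··█··██·····█··███┃  
               ┃ ┃··█·██······██████┃  
               ┗━┗━━━━━━━━━━━━━━━━━━┛━━
                                       
                                       
                                       
                                       
                                       
                                       


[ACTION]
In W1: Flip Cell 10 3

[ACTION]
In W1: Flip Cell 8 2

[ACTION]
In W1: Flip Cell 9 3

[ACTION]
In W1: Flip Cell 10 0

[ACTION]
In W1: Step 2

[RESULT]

               ┃ ┃······████······██┃  
               ┃ ┃·····███··██····█·┃  
               ┃ ┃·····█··███·████··┃  
               ┃ ┃·██·██··█··██·█·██┃  
               ┃ ┃·██·█·····██·██··█┃  
               ┃ ┃···██········█████┃  
               ┃ ┃█···█·████······██┃  
               ┃ ┃···██··██·········┃  
               ┃ ┃████··············┃  
               ┃ ┃·····█·█··········┃  
               ┃ ┃███████·····██····┃  
               ┗━┗━━━━━━━━━━━━━━━━━━┛━━
                                       
                                       
                                       
                                       
                                       
                                       


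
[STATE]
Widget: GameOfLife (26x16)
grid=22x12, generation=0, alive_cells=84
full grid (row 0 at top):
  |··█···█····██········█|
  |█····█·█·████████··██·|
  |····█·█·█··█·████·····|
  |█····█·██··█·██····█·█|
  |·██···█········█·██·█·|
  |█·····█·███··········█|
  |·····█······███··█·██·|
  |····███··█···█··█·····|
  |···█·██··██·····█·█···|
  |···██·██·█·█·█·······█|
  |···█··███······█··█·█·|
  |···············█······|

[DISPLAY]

Gen: 0                    
··█···█····██········█    
█····█·█·████████··██·    
····█·█·█··█·████·····    
█····█·██··█·██····█·█    
·██···█········█·██·█·    
█·····█·███··········█    
·····█······███··█·██·    
····███··█···█··█·····    
···█·██··██·····█·█···    
···██·██·█·█·█·······█    
···█··███······█··█·█·    
···············█······    
                          
                          
                          


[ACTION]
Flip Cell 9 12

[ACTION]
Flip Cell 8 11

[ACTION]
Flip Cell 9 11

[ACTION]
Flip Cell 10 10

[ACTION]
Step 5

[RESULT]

Gen: 5                    
················█·····    
···············█·█····    
·········█····██·█·██·    
··███···█·█···██·█···█    
·····█·█······████····    
·██·····█·█···█████··█    
··████·······██·█·····    
···█·········████·····    
··█·····█·███··█······    
··█····██····██·······    
········█····██·······    
···········██·········    
                          
                          
                          


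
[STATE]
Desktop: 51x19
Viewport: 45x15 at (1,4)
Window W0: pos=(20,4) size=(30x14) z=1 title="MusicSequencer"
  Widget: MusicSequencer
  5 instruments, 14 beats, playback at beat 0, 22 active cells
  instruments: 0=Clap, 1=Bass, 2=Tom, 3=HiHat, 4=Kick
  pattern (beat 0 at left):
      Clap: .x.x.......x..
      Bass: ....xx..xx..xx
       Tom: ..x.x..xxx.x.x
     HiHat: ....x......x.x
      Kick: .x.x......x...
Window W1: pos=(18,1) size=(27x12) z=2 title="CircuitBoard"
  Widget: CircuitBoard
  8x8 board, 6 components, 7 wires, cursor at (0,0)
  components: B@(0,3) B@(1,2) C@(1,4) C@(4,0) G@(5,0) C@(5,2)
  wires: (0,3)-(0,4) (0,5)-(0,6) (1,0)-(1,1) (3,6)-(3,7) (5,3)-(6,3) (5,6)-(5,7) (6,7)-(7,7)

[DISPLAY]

                 ┃   0 1 2 3 4 5 6 7       ┃━
                 ┃0  [.]          B ─ ·   ·┃ 
                 ┃                         ┃─
                 ┃1   · ─ ·   B       C    ┃ 
                 ┃                         ┃ 
                 ┃2                        ┃ 
                 ┃                         ┃ 
                 ┃3                        ┃ 
                 ┗━━━━━━━━━━━━━━━━━━━━━━━━━┛ 
                   ┃                         
                   ┃                         
                   ┃                         
                   ┃                         
                   ┗━━━━━━━━━━━━━━━━━━━━━━━━━
                                             


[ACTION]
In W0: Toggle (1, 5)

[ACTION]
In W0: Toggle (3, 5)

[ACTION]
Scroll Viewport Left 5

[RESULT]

                  ┃   0 1 2 3 4 5 6 7       ┃
                  ┃0  [.]          B ─ ·   ·┃
                  ┃                         ┃
                  ┃1   · ─ ·   B       C    ┃
                  ┃                         ┃
                  ┃2                        ┃
                  ┃                         ┃
                  ┃3                        ┃
                  ┗━━━━━━━━━━━━━━━━━━━━━━━━━┛
                    ┃                        
                    ┃                        
                    ┃                        
                    ┃                        
                    ┗━━━━━━━━━━━━━━━━━━━━━━━━
                                             


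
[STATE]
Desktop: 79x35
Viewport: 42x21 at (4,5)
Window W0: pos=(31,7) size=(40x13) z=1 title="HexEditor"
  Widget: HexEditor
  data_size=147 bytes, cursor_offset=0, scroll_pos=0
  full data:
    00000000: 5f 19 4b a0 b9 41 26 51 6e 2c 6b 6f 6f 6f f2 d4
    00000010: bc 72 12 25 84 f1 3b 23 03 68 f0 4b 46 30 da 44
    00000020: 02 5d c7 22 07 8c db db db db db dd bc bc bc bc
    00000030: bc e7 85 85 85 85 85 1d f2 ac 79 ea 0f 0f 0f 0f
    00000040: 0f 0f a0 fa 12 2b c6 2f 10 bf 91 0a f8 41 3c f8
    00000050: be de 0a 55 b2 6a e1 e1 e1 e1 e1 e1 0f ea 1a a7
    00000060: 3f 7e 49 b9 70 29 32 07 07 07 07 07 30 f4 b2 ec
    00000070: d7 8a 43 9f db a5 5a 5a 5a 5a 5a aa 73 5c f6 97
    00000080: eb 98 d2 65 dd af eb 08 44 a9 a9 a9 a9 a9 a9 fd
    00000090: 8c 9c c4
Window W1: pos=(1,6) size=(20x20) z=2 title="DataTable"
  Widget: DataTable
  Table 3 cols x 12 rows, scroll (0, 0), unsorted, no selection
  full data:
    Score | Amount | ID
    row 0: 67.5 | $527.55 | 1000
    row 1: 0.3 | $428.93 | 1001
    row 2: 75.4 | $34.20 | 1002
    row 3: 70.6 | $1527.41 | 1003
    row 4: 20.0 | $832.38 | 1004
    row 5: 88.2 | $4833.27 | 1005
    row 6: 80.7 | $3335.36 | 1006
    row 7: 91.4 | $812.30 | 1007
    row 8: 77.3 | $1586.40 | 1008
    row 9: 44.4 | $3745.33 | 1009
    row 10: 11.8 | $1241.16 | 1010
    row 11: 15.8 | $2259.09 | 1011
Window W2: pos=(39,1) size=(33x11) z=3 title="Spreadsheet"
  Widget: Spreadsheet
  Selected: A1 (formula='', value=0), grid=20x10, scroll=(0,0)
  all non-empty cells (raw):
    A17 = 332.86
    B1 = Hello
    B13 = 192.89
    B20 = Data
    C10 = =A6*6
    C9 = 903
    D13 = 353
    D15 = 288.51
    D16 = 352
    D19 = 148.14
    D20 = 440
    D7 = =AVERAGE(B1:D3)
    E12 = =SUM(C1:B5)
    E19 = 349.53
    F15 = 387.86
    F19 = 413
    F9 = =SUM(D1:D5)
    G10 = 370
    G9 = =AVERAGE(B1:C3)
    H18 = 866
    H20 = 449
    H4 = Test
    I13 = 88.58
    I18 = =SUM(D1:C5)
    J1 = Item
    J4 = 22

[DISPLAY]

                                   ┃      
━━━━━━━━━━━━━━━━┓                  ┃------
ataTable        ┃          ┏━━━━━━━┃  1   
────────────────┨          ┃ HexEdi┃  2   
ore│Amount  │ID ┃          ┠───────┃  3   
───┼────────┼───┃          ┃0000000┃  4   
.5 │$527.55 │100┃          ┃0000001┗━━━━━━
3  │$428.93 │100┃          ┃00000020  02 5
.4 │$34.20  │100┃          ┃00000030  bc e
.6 │$1527.41│100┃          ┃00000040  0f 0
.0 │$832.38 │100┃          ┃00000050  be d
.2 │$4833.27│100┃          ┃00000060  3f 7
.7 │$3335.36│100┃          ┃00000070  d7 8
.4 │$812.30 │100┃          ┃00000080  eb 9
.3 │$1586.40│100┃          ┗━━━━━━━━━━━━━━
.4 │$3745.33│100┃                         
.8 │$1241.16│101┃                         
.8 │$2259.09│101┃                         
                ┃                         
                ┃                         
━━━━━━━━━━━━━━━━┛                         


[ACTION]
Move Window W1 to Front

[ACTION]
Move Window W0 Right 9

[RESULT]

                                   ┃      
━━━━━━━━━━━━━━━━┓                  ┃------
ataTable        ┃                  ┃  1   
────────────────┨                  ┃  2   
ore│Amount  │ID ┃                  ┃  3   
───┼────────┼───┃                  ┃  4   
.5 │$527.55 │100┃                  ┗━━━━━━
3  │$428.93 │100┃                  ┃000000
.4 │$34.20  │100┃                  ┃000000
.6 │$1527.41│100┃                  ┃000000
.0 │$832.38 │100┃                  ┃000000
.2 │$4833.27│100┃                  ┃000000
.7 │$3335.36│100┃                  ┃000000
.4 │$812.30 │100┃                  ┃000000
.3 │$1586.40│100┃                  ┗━━━━━━
.4 │$3745.33│100┃                         
.8 │$1241.16│101┃                         
.8 │$2259.09│101┃                         
                ┃                         
                ┃                         
━━━━━━━━━━━━━━━━┛                         


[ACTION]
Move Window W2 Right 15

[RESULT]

                                          
━━━━━━━━━━━━━━━━┓                         
ataTable        ┃                  ┏━━━━━━
────────────────┨                  ┃ HexEd
ore│Amount  │ID ┃                  ┠──────
───┼────────┼───┃                  ┃000000
.5 │$527.55 │100┃                  ┃000000
3  │$428.93 │100┃                  ┃000000
.4 │$34.20  │100┃                  ┃000000
.6 │$1527.41│100┃                  ┃000000
.0 │$832.38 │100┃                  ┃000000
.2 │$4833.27│100┃                  ┃000000
.7 │$3335.36│100┃                  ┃000000
.4 │$812.30 │100┃                  ┃000000
.3 │$1586.40│100┃                  ┗━━━━━━
.4 │$3745.33│100┃                         
.8 │$1241.16│101┃                         
.8 │$2259.09│101┃                         
                ┃                         
                ┃                         
━━━━━━━━━━━━━━━━┛                         


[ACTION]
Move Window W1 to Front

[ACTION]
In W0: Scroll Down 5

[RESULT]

                                          
━━━━━━━━━━━━━━━━┓                         
ataTable        ┃                  ┏━━━━━━
────────────────┨                  ┃ HexEd
ore│Amount  │ID ┃                  ┠──────
───┼────────┼───┃                  ┃000000
.5 │$527.55 │100┃                  ┃000000
3  │$428.93 │100┃                  ┃000000
.4 │$34.20  │100┃                  ┃000000
.6 │$1527.41│100┃                  ┃000000
.0 │$832.38 │100┃                  ┃      
.2 │$4833.27│100┃                  ┃      
.7 │$3335.36│100┃                  ┃      
.4 │$812.30 │100┃                  ┃      
.3 │$1586.40│100┃                  ┗━━━━━━
.4 │$3745.33│100┃                         
.8 │$1241.16│101┃                         
.8 │$2259.09│101┃                         
                ┃                         
                ┃                         
━━━━━━━━━━━━━━━━┛                         


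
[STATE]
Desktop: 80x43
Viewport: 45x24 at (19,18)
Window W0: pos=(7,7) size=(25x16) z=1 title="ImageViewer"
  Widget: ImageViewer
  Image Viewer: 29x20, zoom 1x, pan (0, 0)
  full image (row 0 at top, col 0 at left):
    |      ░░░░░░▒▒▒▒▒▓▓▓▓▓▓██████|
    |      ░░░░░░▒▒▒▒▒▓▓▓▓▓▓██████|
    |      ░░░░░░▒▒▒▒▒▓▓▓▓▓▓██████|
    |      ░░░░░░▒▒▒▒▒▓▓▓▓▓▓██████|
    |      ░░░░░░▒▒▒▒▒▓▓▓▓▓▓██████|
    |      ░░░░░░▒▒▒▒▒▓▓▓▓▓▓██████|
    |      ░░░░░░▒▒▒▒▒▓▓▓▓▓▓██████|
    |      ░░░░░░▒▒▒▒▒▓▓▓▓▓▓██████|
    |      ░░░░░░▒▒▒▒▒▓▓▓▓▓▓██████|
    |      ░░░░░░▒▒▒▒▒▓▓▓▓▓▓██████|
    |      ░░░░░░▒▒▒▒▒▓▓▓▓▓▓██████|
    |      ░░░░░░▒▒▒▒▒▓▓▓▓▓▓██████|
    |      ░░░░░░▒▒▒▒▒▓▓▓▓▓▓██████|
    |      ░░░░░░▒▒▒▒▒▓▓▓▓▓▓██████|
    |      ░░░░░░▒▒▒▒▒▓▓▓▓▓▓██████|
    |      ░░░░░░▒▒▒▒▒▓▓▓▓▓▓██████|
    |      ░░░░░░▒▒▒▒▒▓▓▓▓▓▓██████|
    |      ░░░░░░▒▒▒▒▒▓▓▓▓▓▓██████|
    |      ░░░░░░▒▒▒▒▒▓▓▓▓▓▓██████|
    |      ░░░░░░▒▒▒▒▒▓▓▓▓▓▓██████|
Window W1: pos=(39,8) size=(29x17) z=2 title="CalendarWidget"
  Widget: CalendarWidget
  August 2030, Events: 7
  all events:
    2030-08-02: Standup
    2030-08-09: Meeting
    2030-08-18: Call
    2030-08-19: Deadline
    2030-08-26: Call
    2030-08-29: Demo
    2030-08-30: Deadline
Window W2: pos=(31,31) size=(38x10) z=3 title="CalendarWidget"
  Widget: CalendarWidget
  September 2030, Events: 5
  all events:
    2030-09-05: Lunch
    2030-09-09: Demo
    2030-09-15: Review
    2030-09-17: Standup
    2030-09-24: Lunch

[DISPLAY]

░▒▒▒▒▒▓▓▓▓▓▓┃       ┃                        
░▒▒▒▒▒▓▓▓▓▓▓┃       ┃                        
░▒▒▒▒▒▓▓▓▓▓▓┃       ┃                        
░▒▒▒▒▒▓▓▓▓▓▓┃       ┃                        
━━━━━━━━━━━━┛       ┃                        
                    ┃                        
                    ┗━━━━━━━━━━━━━━━━━━━━━━━━
                                             
                                             
                                             
                                             
                                             
                                             
            ┏━━━━━━━━━━━━━━━━━━━━━━━━━━━━━━━━
            ┃ CalendarWidget                 
            ┠────────────────────────────────
            ┃           September 2030       
            ┃Mo Tu We Th Fr Sa Su            
            ┃                   1            
            ┃ 2  3  4  5*  6  7  8           
            ┃ 9* 10 11 12 13 14 15*          
            ┃16 17* 18 19 20 21 22           
            ┗━━━━━━━━━━━━━━━━━━━━━━━━━━━━━━━━
                                             


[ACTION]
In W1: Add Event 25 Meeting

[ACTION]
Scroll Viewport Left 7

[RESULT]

  ░░░░░░▒▒▒▒▒▓▓▓▓▓▓┃       ┃                 
  ░░░░░░▒▒▒▒▒▓▓▓▓▓▓┃       ┃                 
  ░░░░░░▒▒▒▒▒▓▓▓▓▓▓┃       ┃                 
  ░░░░░░▒▒▒▒▒▓▓▓▓▓▓┃       ┃                 
━━━━━━━━━━━━━━━━━━━┛       ┃                 
                           ┃                 
                           ┗━━━━━━━━━━━━━━━━━
                                             
                                             
                                             
                                             
                                             
                                             
                   ┏━━━━━━━━━━━━━━━━━━━━━━━━━
                   ┃ CalendarWidget          
                   ┠─────────────────────────
                   ┃           September 2030
                   ┃Mo Tu We Th Fr Sa Su     
                   ┃                   1     
                   ┃ 2  3  4  5*  6  7  8    
                   ┃ 9* 10 11 12 13 14 15*   
                   ┃16 17* 18 19 20 21 22    
                   ┗━━━━━━━━━━━━━━━━━━━━━━━━━
                                             


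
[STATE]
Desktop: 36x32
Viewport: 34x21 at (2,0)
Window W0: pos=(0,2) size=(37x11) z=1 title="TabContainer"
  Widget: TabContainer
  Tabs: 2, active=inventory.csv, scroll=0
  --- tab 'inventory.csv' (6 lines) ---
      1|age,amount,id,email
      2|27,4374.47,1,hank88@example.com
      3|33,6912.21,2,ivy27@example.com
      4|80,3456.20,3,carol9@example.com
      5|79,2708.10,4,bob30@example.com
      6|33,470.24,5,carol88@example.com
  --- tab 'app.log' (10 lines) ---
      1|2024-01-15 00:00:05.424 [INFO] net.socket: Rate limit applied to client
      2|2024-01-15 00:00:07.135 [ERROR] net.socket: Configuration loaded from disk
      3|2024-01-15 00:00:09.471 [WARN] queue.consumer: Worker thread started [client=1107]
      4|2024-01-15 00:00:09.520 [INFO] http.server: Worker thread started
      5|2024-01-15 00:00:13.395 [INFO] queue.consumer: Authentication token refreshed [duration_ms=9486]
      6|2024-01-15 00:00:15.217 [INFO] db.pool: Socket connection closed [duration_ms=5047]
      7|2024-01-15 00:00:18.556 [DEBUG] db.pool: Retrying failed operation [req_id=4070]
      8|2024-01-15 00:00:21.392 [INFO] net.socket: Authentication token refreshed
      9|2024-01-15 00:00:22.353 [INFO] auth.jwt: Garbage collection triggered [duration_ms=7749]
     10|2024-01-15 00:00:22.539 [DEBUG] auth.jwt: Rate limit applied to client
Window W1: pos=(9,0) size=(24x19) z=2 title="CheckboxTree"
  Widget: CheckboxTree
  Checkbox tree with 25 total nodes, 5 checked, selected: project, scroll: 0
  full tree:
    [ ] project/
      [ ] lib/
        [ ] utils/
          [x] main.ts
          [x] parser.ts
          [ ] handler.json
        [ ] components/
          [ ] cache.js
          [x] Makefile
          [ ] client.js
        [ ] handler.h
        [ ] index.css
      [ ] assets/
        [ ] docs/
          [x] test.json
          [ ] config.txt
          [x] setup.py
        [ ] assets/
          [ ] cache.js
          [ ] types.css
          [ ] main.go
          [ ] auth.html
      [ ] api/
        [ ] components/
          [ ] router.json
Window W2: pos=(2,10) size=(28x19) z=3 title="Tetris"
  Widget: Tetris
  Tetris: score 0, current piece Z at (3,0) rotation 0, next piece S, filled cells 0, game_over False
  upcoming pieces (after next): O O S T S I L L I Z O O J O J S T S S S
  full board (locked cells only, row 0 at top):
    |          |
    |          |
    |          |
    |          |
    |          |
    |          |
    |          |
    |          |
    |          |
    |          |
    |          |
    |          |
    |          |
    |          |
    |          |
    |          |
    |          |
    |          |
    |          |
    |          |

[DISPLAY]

       ┏━━━━━━━━━━━━━━━━━━━━━━┓   
       ┃ CheckboxTree         ┃   
━━━━━━━┠──────────────────────┨━━━
TabCont┃>[-] project/         ┃   
───────┃   [-] lib/           ┃───
invento┃     [-] utils/       ┃   
───────┃       [x] main.ts    ┃───
ge,amou┃       [x] parser.ts  ┃   
7,4374.┃       [ ] handler.jso┃   
3,6912.┃     [-] components/  ┃   
┏━━━━━━━━━━━━━━━━━━━━━━━━━━┓  ┃   
┃ Tetris                   ┃  ┃   
┠──────────────────────────┨  ┃━━━
┃          │Next:          ┃  ┃   
┃          │ ░░            ┃  ┃   
┃          │░░             ┃  ┃   
┃          │               ┃  ┃   
┃          │               ┃  ┃   
┃          │               ┃━━┛   
┃          │Score:         ┃      
┃          │0              ┃      


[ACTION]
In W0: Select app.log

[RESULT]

       ┏━━━━━━━━━━━━━━━━━━━━━━┓   
       ┃ CheckboxTree         ┃   
━━━━━━━┠──────────────────────┨━━━
TabCont┃>[-] project/         ┃   
───────┃   [-] lib/           ┃───
invento┃     [-] utils/       ┃   
───────┃       [x] main.ts    ┃───
024-01-┃       [x] parser.ts  ┃et.
024-01-┃       [ ] handler.jso┃net
024-01-┃     [-] components/  ┃ueu
┏━━━━━━━━━━━━━━━━━━━━━━━━━━┓  ┃ttp
┃ Tetris                   ┃  ┃ueu
┠──────────────────────────┨  ┃━━━
┃          │Next:          ┃  ┃   
┃          │ ░░            ┃  ┃   
┃          │░░             ┃  ┃   
┃          │               ┃  ┃   
┃          │               ┃  ┃   
┃          │               ┃━━┛   
┃          │Score:         ┃      
┃          │0              ┃      


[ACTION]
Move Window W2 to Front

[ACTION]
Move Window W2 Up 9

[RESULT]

       ┏━━━━━━━━━━━━━━━━━━━━━━┓   
┏━━━━━━━━━━━━━━━━━━━━━━━━━━┓  ┃   
┃ Tetris                   ┃──┨━━━
┠──────────────────────────┨  ┃   
┃          │Next:          ┃  ┃───
┃          │ ░░            ┃  ┃   
┃          │░░             ┃  ┃───
┃          │               ┃  ┃et.
┃          │               ┃so┃net
┃          │               ┃  ┃ueu
┃          │Score:         ┃  ┃ttp
┃          │0              ┃  ┃ueu
┃          │               ┃  ┃━━━
┃          │               ┃  ┃   
┃          │               ┃  ┃   
┃          │               ┃  ┃   
┃          │               ┃  ┃   
┃          │               ┃  ┃   
┃          │               ┃━━┛   
┗━━━━━━━━━━━━━━━━━━━━━━━━━━┛      
                                  


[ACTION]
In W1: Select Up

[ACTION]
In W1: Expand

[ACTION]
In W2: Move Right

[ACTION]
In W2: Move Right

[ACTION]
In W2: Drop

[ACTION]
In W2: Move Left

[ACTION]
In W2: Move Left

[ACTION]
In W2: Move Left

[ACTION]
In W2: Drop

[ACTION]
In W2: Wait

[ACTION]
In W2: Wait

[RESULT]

       ┏━━━━━━━━━━━━━━━━━━━━━━┓   
┏━━━━━━━━━━━━━━━━━━━━━━━━━━┓  ┃   
┃ Tetris                   ┃──┨━━━
┠──────────────────────────┨  ┃   
┃   ▓▓     │Next:          ┃  ┃───
┃          │ ░░            ┃  ┃   
┃          │░░             ┃  ┃───
┃          │               ┃  ┃et.
┃          │               ┃so┃net
┃          │               ┃  ┃ueu
┃          │Score:         ┃  ┃ttp
┃          │0              ┃  ┃ueu
┃          │               ┃  ┃━━━
┃          │               ┃  ┃   
┃          │               ┃  ┃   
┃          │               ┃  ┃   
┃          │               ┃  ┃   
┃          │               ┃  ┃   
┃          │               ┃━━┛   
┗━━━━━━━━━━━━━━━━━━━━━━━━━━┛      
                                  


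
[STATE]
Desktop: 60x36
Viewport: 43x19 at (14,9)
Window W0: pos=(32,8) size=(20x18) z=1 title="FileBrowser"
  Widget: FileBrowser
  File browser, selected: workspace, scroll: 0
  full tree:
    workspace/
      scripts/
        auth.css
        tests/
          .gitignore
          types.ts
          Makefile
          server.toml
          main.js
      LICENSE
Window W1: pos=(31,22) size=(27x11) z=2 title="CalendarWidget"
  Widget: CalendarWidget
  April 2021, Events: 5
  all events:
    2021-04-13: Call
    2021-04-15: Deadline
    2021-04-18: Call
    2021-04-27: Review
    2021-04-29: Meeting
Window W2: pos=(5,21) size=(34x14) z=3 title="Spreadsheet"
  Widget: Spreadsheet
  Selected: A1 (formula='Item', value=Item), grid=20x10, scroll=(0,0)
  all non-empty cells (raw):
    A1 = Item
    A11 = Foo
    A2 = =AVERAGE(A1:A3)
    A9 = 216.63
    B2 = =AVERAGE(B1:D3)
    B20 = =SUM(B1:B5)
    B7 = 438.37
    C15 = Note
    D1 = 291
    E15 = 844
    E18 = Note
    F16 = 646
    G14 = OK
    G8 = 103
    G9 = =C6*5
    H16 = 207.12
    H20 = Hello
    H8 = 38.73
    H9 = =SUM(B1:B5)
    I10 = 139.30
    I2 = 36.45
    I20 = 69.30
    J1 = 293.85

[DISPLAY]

                  ┃ FileBrowser      ┃     
                  ┠──────────────────┨     
                  ┃> [-] workspace/  ┃     
                  ┃    [+] scripts/  ┃     
                  ┃    LICENSE       ┃     
                  ┃                  ┃     
                  ┃                  ┃     
                  ┃                  ┃     
                  ┃                  ┃     
                  ┃                  ┃     
                  ┃                  ┃     
                  ┃                  ┃     
━━━━━━━━━━━━━━━━━━━━━━━━┓            ┃     
heet                    ┃━━━━━━━━━━━━━━━━━━
────────────────────────┨arWidget          
                        ┃──────────────────
       B       C       D┃ April 2021       
------------------------┃e Th Fr Sa Su     
m]         0       0    ┃   1  2  3  4     


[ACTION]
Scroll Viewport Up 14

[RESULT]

                                           
                                           
                                           
                                           
                                           
                                           
                                           
                                           
                  ┏━━━━━━━━━━━━━━━━━━┓     
                  ┃ FileBrowser      ┃     
                  ┠──────────────────┨     
                  ┃> [-] workspace/  ┃     
                  ┃    [+] scripts/  ┃     
                  ┃    LICENSE       ┃     
                  ┃                  ┃     
                  ┃                  ┃     
                  ┃                  ┃     
                  ┃                  ┃     
                  ┃                  ┃     


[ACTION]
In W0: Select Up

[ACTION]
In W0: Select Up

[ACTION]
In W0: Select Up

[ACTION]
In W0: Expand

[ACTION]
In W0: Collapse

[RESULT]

                                           
                                           
                                           
                                           
                                           
                                           
                                           
                                           
                  ┏━━━━━━━━━━━━━━━━━━┓     
                  ┃ FileBrowser      ┃     
                  ┠──────────────────┨     
                  ┃> [+] workspace/  ┃     
                  ┃                  ┃     
                  ┃                  ┃     
                  ┃                  ┃     
                  ┃                  ┃     
                  ┃                  ┃     
                  ┃                  ┃     
                  ┃                  ┃     


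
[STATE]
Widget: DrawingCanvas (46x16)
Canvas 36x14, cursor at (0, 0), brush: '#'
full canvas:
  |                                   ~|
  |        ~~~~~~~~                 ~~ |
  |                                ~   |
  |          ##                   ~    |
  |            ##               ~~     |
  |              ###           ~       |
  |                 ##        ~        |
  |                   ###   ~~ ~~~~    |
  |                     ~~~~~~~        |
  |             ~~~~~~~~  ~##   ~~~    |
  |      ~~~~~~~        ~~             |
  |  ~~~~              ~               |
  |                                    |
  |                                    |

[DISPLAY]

+                                  ~          
        ~~~~~~~~                 ~~           
                                ~             
          ##                   ~              
            ##               ~~               
              ###           ~                 
                 ##        ~                  
                   ###   ~~ ~~~~              
                     ~~~~~~~                  
             ~~~~~~~~  ~##   ~~~              
      ~~~~~~~        ~~                       
  ~~~~              ~                         
                                              
                                              
                                              
                                              


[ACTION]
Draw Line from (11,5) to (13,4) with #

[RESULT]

+                                  ~          
        ~~~~~~~~                 ~~           
                                ~             
          ##                   ~              
            ##               ~~               
              ###           ~                 
                 ##        ~                  
                   ###   ~~ ~~~~              
                     ~~~~~~~                  
             ~~~~~~~~  ~##   ~~~              
      ~~~~~~~        ~~                       
  ~~~#              ~                         
     #                                        
    #                                         
                                              
                                              


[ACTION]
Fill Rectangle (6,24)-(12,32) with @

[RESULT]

+                                  ~          
        ~~~~~~~~                 ~~           
                                ~             
          ##                   ~              
            ##               ~~               
              ###           ~                 
                 ##     @@@@@@@@@             
                   ###  @@@@@@@@@             
                     ~~~@@@@@@@@@             
             ~~~~~~~~  ~@@@@@@@@@             
      ~~~~~~~        ~~ @@@@@@@@@             
  ~~~#              ~   @@@@@@@@@             
     #                  @@@@@@@@@             
    #                                         
                                              
                                              


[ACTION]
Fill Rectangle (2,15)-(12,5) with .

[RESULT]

+                                  ~          
        ~~~~~~~~                 ~~           
     ...........                ~             
     ...........               ~              
     ...........             ~~               
     ...........#           ~                 
     ........... ##     @@@@@@@@@             
     ...........   ###  @@@@@@@@@             
     ...........     ~~~@@@@@@@@@             
     ...........~~~~~  ~@@@@@@@@@             
     ...........     ~~ @@@@@@@@@             
  ~~~...........    ~   @@@@@@@@@             
     ...........        @@@@@@@@@             
    #                                         
                                              
                                              
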